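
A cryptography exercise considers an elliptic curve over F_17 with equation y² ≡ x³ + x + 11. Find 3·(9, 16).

Write G = (9, 16).
Repeated addition: build up to 3G.
2G: tangent at (9, 16): λ = (3·9² + 1)/(2·16) ≡ 6/15. 15⁻¹ ≡ 8 (mod 17) since 15·8 = 120 ≡ 1, so λ ≡ 6·8 ≡ 14.
  x = λ² - 9 - 9 = 196 - 18 ≡ 8; y = λ·(9 - 8) - 16 ≡ 15. → (8, 15)
3G: (8, 15) + (9, 16). λ = (16 - 15)/(9 - 8) ≡ 1/1 mod 17. 1⁻¹ ≡ 1 (mod 17), so λ ≡ 1.
  x = λ² - 8 - 9 = 1 - 17 ≡ 1; y = λ·(8 - 1) - 15 ≡ 9. → (1, 9)

(1, 9)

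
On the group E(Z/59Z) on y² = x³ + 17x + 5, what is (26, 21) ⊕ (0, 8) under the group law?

(26, 21) + (0, 8). λ = (8 - 21)/(0 - 26) ≡ 46/33 mod 59. 33⁻¹ ≡ 34 (mod 59) since 33·34 = 1122 ≡ 1, so λ ≡ 30.
  x = λ² - 26 - 0 = 900 - 26 ≡ 48; y = λ·(26 - 48) - 21 ≡ 27. → (48, 27)

(48, 27)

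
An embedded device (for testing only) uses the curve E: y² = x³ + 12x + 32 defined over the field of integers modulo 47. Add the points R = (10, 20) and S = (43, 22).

(10, 20) + (43, 22). λ = (22 - 20)/(43 - 10) ≡ 2/33 mod 47. 33⁻¹ ≡ 10 (mod 47), so λ ≡ 20.
  x = λ² - 10 - 43 = 400 - 53 ≡ 18; y = λ·(10 - 18) - 20 ≡ 8. → (18, 8)

(18, 8)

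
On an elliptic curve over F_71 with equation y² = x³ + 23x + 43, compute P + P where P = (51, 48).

(42, 60)

tangent at (51, 48): λ = (3·51² + 23)/(2·48) ≡ 16/25. 25⁻¹ ≡ 54 (mod 71), so λ ≡ 16·54 ≡ 12.
  x = λ² - 51 - 51 = 144 - 102 ≡ 42; y = λ·(51 - 42) - 48 ≡ 60. → (42, 60)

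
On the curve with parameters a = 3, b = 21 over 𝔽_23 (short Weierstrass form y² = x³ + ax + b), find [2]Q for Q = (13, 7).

tangent at (13, 7): λ = (3·13² + 3)/(2·7) ≡ 4/14. 14⁻¹ ≡ 5 (mod 23) since 14·5 = 70 ≡ 1, so λ ≡ 4·5 ≡ 20.
  x = λ² - 13 - 13 = 400 - 26 ≡ 6; y = λ·(13 - 6) - 7 ≡ 18. → (6, 18)

(6, 18)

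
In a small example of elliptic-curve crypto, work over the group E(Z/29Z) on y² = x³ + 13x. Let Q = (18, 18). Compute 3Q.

Repeated addition: build up to 3Q.
2Q: tangent at (18, 18): λ = (3·18² + 13)/(2·18) ≡ 28/7. 7⁻¹ ≡ 25 (mod 29), so λ ≡ 28·25 ≡ 4.
  x = λ² - 18 - 18 = 16 - 36 ≡ 9; y = λ·(18 - 9) - 18 ≡ 18. → (9, 18)
3Q: (9, 18) + (18, 18). λ = (18 - 18)/(18 - 9) ≡ 0/9 mod 29. 9⁻¹ ≡ 13 (mod 29), so λ ≡ 0.
  x = λ² - 9 - 18 = 0 - 27 ≡ 2; y = λ·(9 - 2) - 18 ≡ 11. → (2, 11)

(2, 11)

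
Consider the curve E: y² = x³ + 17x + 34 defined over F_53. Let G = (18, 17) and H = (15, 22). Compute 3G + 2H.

First 3G:
Repeated addition: build up to 3G.
2G: tangent at (18, 17): λ = (3·18² + 17)/(2·17) ≡ 35/34. 34⁻¹ ≡ 39 (mod 53), so λ ≡ 35·39 ≡ 40.
  x = λ² - 18 - 18 = 1600 - 36 ≡ 27; y = λ·(18 - 27) - 17 ≡ 47. → (27, 47)
3G: (27, 47) + (18, 17). λ = (17 - 47)/(18 - 27) ≡ 23/44 mod 53. 44⁻¹ ≡ 47 (mod 53), so λ ≡ 21.
  x = λ² - 27 - 18 = 441 - 45 ≡ 25; y = λ·(27 - 25) - 47 ≡ 48. → (25, 48)
3G = (25, 48).
Next 2H:
Repeated addition: build up to 2H.
2H: tangent at (15, 22): λ = (3·15² + 17)/(2·22) ≡ 3/44. 44⁻¹ ≡ 47 (mod 53), so λ ≡ 3·47 ≡ 35.
  x = λ² - 15 - 15 = 1225 - 30 ≡ 29; y = λ·(15 - 29) - 22 ≡ 18. → (29, 18)
2H = (29, 18).
Finally 3G + 2H:
(25, 48) + (29, 18). λ = (18 - 48)/(29 - 25) ≡ 23/4 mod 53. 4⁻¹ ≡ 40 (mod 53) since 4·40 = 160 ≡ 1, so λ ≡ 19.
  x = λ² - 25 - 29 = 361 - 54 ≡ 42; y = λ·(25 - 42) - 48 ≡ 0. → (42, 0)

(42, 0)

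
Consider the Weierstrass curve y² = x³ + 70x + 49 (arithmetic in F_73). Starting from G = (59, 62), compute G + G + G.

(34, 14)

Repeated addition: build up to 3G.
2G: tangent at (59, 62): λ = (3·59² + 70)/(2·62) ≡ 1/51. 51⁻¹ ≡ 63 (mod 73) since 51·63 = 3213 ≡ 1, so λ ≡ 1·63 ≡ 63.
  x = λ² - 59 - 59 = 3969 - 118 ≡ 55; y = λ·(59 - 55) - 62 ≡ 44. → (55, 44)
3G: (55, 44) + (59, 62). λ = (62 - 44)/(59 - 55) ≡ 18/4 mod 73. 4⁻¹ ≡ 55 (mod 73) since 4·55 = 220 ≡ 1, so λ ≡ 41.
  x = λ² - 55 - 59 = 1681 - 114 ≡ 34; y = λ·(55 - 34) - 44 ≡ 14. → (34, 14)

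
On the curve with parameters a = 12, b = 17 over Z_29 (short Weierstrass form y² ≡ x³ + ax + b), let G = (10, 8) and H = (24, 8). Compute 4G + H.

(11, 28)

First 4G:
Repeated addition: build up to 4G.
2G: tangent at (10, 8): λ = (3·10² + 12)/(2·8) ≡ 22/16. 16⁻¹ ≡ 20 (mod 29) since 16·20 = 320 ≡ 1, so λ ≡ 22·20 ≡ 5.
  x = λ² - 10 - 10 = 25 - 20 ≡ 5; y = λ·(10 - 5) - 8 ≡ 17. → (5, 17)
3G: (5, 17) + (10, 8). λ = (8 - 17)/(10 - 5) ≡ 20/5 mod 29. 5⁻¹ ≡ 6 (mod 29), so λ ≡ 4.
  x = λ² - 5 - 10 = 16 - 15 ≡ 1; y = λ·(5 - 1) - 17 ≡ 28. → (1, 28)
4G: (1, 28) + (10, 8). λ = (8 - 28)/(10 - 1) ≡ 9/9 mod 29. 9⁻¹ ≡ 13 (mod 29) since 9·13 = 117 ≡ 1, so λ ≡ 1.
  x = λ² - 1 - 10 = 1 - 11 ≡ 19; y = λ·(1 - 19) - 28 ≡ 12. → (19, 12)
4G = (19, 12).
Finally 4G + H:
(19, 12) + (24, 8). λ = (8 - 12)/(24 - 19) ≡ 25/5 mod 29. 5⁻¹ ≡ 6 (mod 29) since 5·6 = 30 ≡ 1, so λ ≡ 5.
  x = λ² - 19 - 24 = 25 - 43 ≡ 11; y = λ·(19 - 11) - 12 ≡ 28. → (11, 28)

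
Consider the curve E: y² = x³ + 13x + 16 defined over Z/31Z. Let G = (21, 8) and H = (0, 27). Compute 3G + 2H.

(2, 9)

First 3G:
Repeated addition: build up to 3G.
2G: tangent at (21, 8): λ = (3·21² + 13)/(2·8) ≡ 3/16. 16⁻¹ ≡ 2 (mod 31), so λ ≡ 3·2 ≡ 6.
  x = λ² - 21 - 21 = 36 - 42 ≡ 25; y = λ·(21 - 25) - 8 ≡ 30. → (25, 30)
3G: (25, 30) + (21, 8). λ = (8 - 30)/(21 - 25) ≡ 9/27 mod 31. 27⁻¹ ≡ 23 (mod 31), so λ ≡ 21.
  x = λ² - 25 - 21 = 441 - 46 ≡ 23; y = λ·(25 - 23) - 30 ≡ 12. → (23, 12)
3G = (23, 12).
Next 2H:
Repeated addition: build up to 2H.
2H: tangent at (0, 27): λ = (3·0² + 13)/(2·27) ≡ 13/23. 23⁻¹ ≡ 27 (mod 31), so λ ≡ 13·27 ≡ 10.
  x = λ² - 0 - 0 = 100 - 0 ≡ 7; y = λ·(0 - 7) - 27 ≡ 27. → (7, 27)
2H = (7, 27).
Finally 3G + 2H:
(23, 12) + (7, 27). λ = (27 - 12)/(7 - 23) ≡ 15/15 mod 31. 15⁻¹ ≡ 29 (mod 31), so λ ≡ 1.
  x = λ² - 23 - 7 = 1 - 30 ≡ 2; y = λ·(23 - 2) - 12 ≡ 9. → (2, 9)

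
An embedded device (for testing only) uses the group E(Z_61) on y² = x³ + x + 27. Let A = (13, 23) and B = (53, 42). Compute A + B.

(60, 5)

(13, 23) + (53, 42). λ = (42 - 23)/(53 - 13) ≡ 19/40 mod 61. 40⁻¹ ≡ 29 (mod 61) since 40·29 = 1160 ≡ 1, so λ ≡ 2.
  x = λ² - 13 - 53 = 4 - 66 ≡ 60; y = λ·(13 - 60) - 23 ≡ 5. → (60, 5)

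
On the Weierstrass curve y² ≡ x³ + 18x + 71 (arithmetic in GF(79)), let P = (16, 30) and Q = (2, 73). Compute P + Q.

(16, 30) + (2, 73). λ = (73 - 30)/(2 - 16) ≡ 43/65 mod 79. 65⁻¹ ≡ 62 (mod 79) since 65·62 = 4030 ≡ 1, so λ ≡ 59.
  x = λ² - 16 - 2 = 3481 - 18 ≡ 66; y = λ·(16 - 66) - 30 ≡ 22. → (66, 22)

(66, 22)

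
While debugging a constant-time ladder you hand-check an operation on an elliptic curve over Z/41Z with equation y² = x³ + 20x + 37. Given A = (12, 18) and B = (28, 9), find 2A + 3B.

First 2A:
Repeated addition: build up to 2A.
2A: tangent at (12, 18): λ = (3·12² + 20)/(2·18) ≡ 1/36. 36⁻¹ ≡ 8 (mod 41), so λ ≡ 1·8 ≡ 8.
  x = λ² - 12 - 12 = 64 - 24 ≡ 40; y = λ·(12 - 40) - 18 ≡ 4. → (40, 4)
2A = (40, 4).
Next 3B:
Repeated addition: build up to 3B.
2B: tangent at (28, 9): λ = (3·28² + 20)/(2·9) ≡ 35/18. 18⁻¹ ≡ 16 (mod 41) since 18·16 = 288 ≡ 1, so λ ≡ 35·16 ≡ 27.
  x = λ² - 28 - 28 = 729 - 56 ≡ 17; y = λ·(28 - 17) - 9 ≡ 1. → (17, 1)
3B: (17, 1) + (28, 9). λ = (9 - 1)/(28 - 17) ≡ 8/11 mod 41. 11⁻¹ ≡ 15 (mod 41), so λ ≡ 38.
  x = λ² - 17 - 28 = 1444 - 45 ≡ 5; y = λ·(17 - 5) - 1 ≡ 4. → (5, 4)
3B = (5, 4).
Finally 2A + 3B:
(40, 4) + (5, 4). λ = (4 - 4)/(5 - 40) ≡ 0/6 mod 41. 6⁻¹ ≡ 7 (mod 41), so λ ≡ 0.
  x = λ² - 40 - 5 = 0 - 45 ≡ 37; y = λ·(40 - 37) - 4 ≡ 37. → (37, 37)

(37, 37)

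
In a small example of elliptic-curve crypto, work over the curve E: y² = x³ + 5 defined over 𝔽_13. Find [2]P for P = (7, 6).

(2, 0)

tangent at (7, 6): λ = (3·7² + 0)/(2·6) ≡ 4/12. 12⁻¹ ≡ 12 (mod 13) since 12·12 = 144 ≡ 1, so λ ≡ 4·12 ≡ 9.
  x = λ² - 7 - 7 = 81 - 14 ≡ 2; y = λ·(7 - 2) - 6 ≡ 0. → (2, 0)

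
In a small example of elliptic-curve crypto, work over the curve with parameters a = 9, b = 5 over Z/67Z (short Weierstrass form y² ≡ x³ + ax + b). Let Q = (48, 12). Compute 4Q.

Repeated addition: build up to 4Q.
2Q: tangent at (48, 12): λ = (3·48² + 9)/(2·12) ≡ 20/24. 24⁻¹ ≡ 14 (mod 67), so λ ≡ 20·14 ≡ 12.
  x = λ² - 48 - 48 = 144 - 96 ≡ 48; y = λ·(48 - 48) - 12 ≡ 55. → (48, 55)
3Q: (48, 55) + (48, 12): same x and y₁ ≡ -y₂, so the sum is O.
4Q: O + (48, 12) = (48, 12) (identity).

(48, 12)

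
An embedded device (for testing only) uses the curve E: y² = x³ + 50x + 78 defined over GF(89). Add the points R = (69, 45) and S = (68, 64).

(46, 52)

(69, 45) + (68, 64). λ = (64 - 45)/(68 - 69) ≡ 19/88 mod 89. 88⁻¹ ≡ 88 (mod 89), so λ ≡ 70.
  x = λ² - 69 - 68 = 4900 - 137 ≡ 46; y = λ·(69 - 46) - 45 ≡ 52. → (46, 52)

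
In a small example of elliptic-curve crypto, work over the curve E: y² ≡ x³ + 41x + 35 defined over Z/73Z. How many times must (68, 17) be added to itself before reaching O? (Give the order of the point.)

6

2P: tangent at (68, 17): λ = (3·68² + 41)/(2·17) ≡ 43/34. 34⁻¹ ≡ 58 (mod 73), so λ ≡ 43·58 ≡ 12.
  x = λ² - 68 - 68 = 144 - 136 ≡ 8; y = λ·(68 - 8) - 17 ≡ 46. → (8, 46)
3P: (8, 46) + (68, 17). λ = (17 - 46)/(68 - 8) ≡ 44/60 mod 73. 60⁻¹ ≡ 28 (mod 73) since 60·28 = 1680 ≡ 1, so λ ≡ 64.
  x = λ² - 8 - 68 = 4096 - 76 ≡ 5; y = λ·(8 - 5) - 46 ≡ 0. → (5, 0)
4P: (5, 0) + (68, 17). λ = (17 - 0)/(68 - 5) ≡ 17/63 mod 73. 63⁻¹ ≡ 51 (mod 73), so λ ≡ 64.
  x = λ² - 5 - 68 = 4096 - 73 ≡ 8; y = λ·(5 - 8) - 0 ≡ 27. → (8, 27)
5P: (8, 27) + (68, 17). λ = (17 - 27)/(68 - 8) ≡ 63/60 mod 73. 60⁻¹ ≡ 28 (mod 73), so λ ≡ 12.
  x = λ² - 8 - 68 = 144 - 76 ≡ 68; y = λ·(8 - 68) - 27 ≡ 56. → (68, 56)
6P: (68, 56) + (68, 17): same x and y₁ ≡ -y₂, so the sum is O.
6P = O, so the order is 6.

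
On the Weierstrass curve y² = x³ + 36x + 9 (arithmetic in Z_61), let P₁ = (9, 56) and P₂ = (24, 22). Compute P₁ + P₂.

(9, 56) + (24, 22). λ = (22 - 56)/(24 - 9) ≡ 27/15 mod 61. 15⁻¹ ≡ 57 (mod 61), so λ ≡ 14.
  x = λ² - 9 - 24 = 196 - 33 ≡ 41; y = λ·(9 - 41) - 56 ≡ 45. → (41, 45)

(41, 45)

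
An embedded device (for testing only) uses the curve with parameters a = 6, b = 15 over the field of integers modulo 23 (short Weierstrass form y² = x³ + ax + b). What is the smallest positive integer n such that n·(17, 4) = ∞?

2P: tangent at (17, 4): λ = (3·17² + 6)/(2·4) ≡ 22/8. 8⁻¹ ≡ 3 (mod 23), so λ ≡ 22·3 ≡ 20.
  x = λ² - 17 - 17 = 400 - 34 ≡ 21; y = λ·(17 - 21) - 4 ≡ 8. → (21, 8)
3P: (21, 8) + (17, 4). λ = (4 - 8)/(17 - 21) ≡ 19/19 mod 23. 19⁻¹ ≡ 17 (mod 23) since 19·17 = 323 ≡ 1, so λ ≡ 1.
  x = λ² - 21 - 17 = 1 - 38 ≡ 9; y = λ·(21 - 9) - 8 ≡ 4. → (9, 4)
4P: (9, 4) + (17, 4). λ = (4 - 4)/(17 - 9) ≡ 0/8 mod 23. 8⁻¹ ≡ 3 (mod 23) since 8·3 = 24 ≡ 1, so λ ≡ 0.
  x = λ² - 9 - 17 = 0 - 26 ≡ 20; y = λ·(9 - 20) - 4 ≡ 19. → (20, 19)
5P: (20, 19) + (17, 4). λ = (4 - 19)/(17 - 20) ≡ 8/20 mod 23. 20⁻¹ ≡ 15 (mod 23), so λ ≡ 5.
  x = λ² - 20 - 17 = 25 - 37 ≡ 11; y = λ·(20 - 11) - 19 ≡ 3. → (11, 3)
6P: (11, 3) + (17, 4). λ = (4 - 3)/(17 - 11) ≡ 1/6 mod 23. 6⁻¹ ≡ 4 (mod 23) since 6·4 = 24 ≡ 1, so λ ≡ 4.
  x = λ² - 11 - 17 = 16 - 28 ≡ 11; y = λ·(11 - 11) - 3 ≡ 20. → (11, 20)
7P: (11, 20) + (17, 4). λ = (4 - 20)/(17 - 11) ≡ 7/6 mod 23. 6⁻¹ ≡ 4 (mod 23), so λ ≡ 5.
  x = λ² - 11 - 17 = 25 - 28 ≡ 20; y = λ·(11 - 20) - 20 ≡ 4. → (20, 4)
8P: (20, 4) + (17, 4). λ = (4 - 4)/(17 - 20) ≡ 0/20 mod 23. 20⁻¹ ≡ 15 (mod 23) since 20·15 = 300 ≡ 1, so λ ≡ 0.
  x = λ² - 20 - 17 = 0 - 37 ≡ 9; y = λ·(20 - 9) - 4 ≡ 19. → (9, 19)
9P: (9, 19) + (17, 4). λ = (4 - 19)/(17 - 9) ≡ 8/8 mod 23. 8⁻¹ ≡ 3 (mod 23), so λ ≡ 1.
  x = λ² - 9 - 17 = 1 - 26 ≡ 21; y = λ·(9 - 21) - 19 ≡ 15. → (21, 15)
10P: (21, 15) + (17, 4). λ = (4 - 15)/(17 - 21) ≡ 12/19 mod 23. 19⁻¹ ≡ 17 (mod 23) since 19·17 = 323 ≡ 1, so λ ≡ 20.
  x = λ² - 21 - 17 = 400 - 38 ≡ 17; y = λ·(21 - 17) - 15 ≡ 19. → (17, 19)
11P: (17, 19) + (17, 4): same x and y₁ ≡ -y₂, so the sum is ∞.
11P = ∞, so the order is 11.

11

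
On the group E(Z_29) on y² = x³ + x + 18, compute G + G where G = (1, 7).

tangent at (1, 7): λ = (3·1² + 1)/(2·7) ≡ 4/14. 14⁻¹ ≡ 27 (mod 29) since 14·27 = 378 ≡ 1, so λ ≡ 4·27 ≡ 21.
  x = λ² - 1 - 1 = 441 - 2 ≡ 4; y = λ·(1 - 4) - 7 ≡ 17. → (4, 17)

(4, 17)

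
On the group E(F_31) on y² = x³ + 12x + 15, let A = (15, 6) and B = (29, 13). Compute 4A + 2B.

(3, 27)

First 4A:
Double-and-add on 4 = (100)₂. Start with A = (15, 6) for the leading 1-bit.
double: tangent at (15, 6): λ = (3·15² + 12)/(2·6) ≡ 5/12. 12⁻¹ ≡ 13 (mod 31), so λ ≡ 5·13 ≡ 3.
  x = λ² - 15 - 15 = 9 - 30 ≡ 10; y = λ·(15 - 10) - 6 ≡ 9. → (10, 9)
double: tangent at (10, 9): λ = (3·10² + 12)/(2·9) ≡ 2/18. 18⁻¹ ≡ 19 (mod 31), so λ ≡ 2·19 ≡ 7.
  x = λ² - 10 - 10 = 49 - 20 ≡ 29; y = λ·(10 - 29) - 9 ≡ 13. → (29, 13)
4A = (29, 13).
Next 2B:
Repeated addition: build up to 2B.
2B: tangent at (29, 13): λ = (3·29² + 12)/(2·13) ≡ 24/26. 26⁻¹ ≡ 6 (mod 31), so λ ≡ 24·6 ≡ 20.
  x = λ² - 29 - 29 = 400 - 58 ≡ 1; y = λ·(29 - 1) - 13 ≡ 20. → (1, 20)
2B = (1, 20).
Finally 4A + 2B:
(29, 13) + (1, 20). λ = (20 - 13)/(1 - 29) ≡ 7/3 mod 31. 3⁻¹ ≡ 21 (mod 31) since 3·21 = 63 ≡ 1, so λ ≡ 23.
  x = λ² - 29 - 1 = 529 - 30 ≡ 3; y = λ·(29 - 3) - 13 ≡ 27. → (3, 27)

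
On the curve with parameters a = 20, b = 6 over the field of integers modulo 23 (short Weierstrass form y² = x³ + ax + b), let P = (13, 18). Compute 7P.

Double-and-add on 7 = (111)₂. Start with P = (13, 18) for the leading 1-bit.
double: tangent at (13, 18): λ = (3·13² + 20)/(2·18) ≡ 21/13. 13⁻¹ ≡ 16 (mod 23), so λ ≡ 21·16 ≡ 14.
  x = λ² - 13 - 13 = 196 - 26 ≡ 9; y = λ·(13 - 9) - 18 ≡ 15. → (9, 15)
add P: (9, 15) + (13, 18). λ = (18 - 15)/(13 - 9) ≡ 3/4 mod 23. 4⁻¹ ≡ 6 (mod 23), so λ ≡ 18.
  x = λ² - 9 - 13 = 324 - 22 ≡ 3; y = λ·(9 - 3) - 15 ≡ 1. → (3, 1)
double: tangent at (3, 1): λ = (3·3² + 20)/(2·1) ≡ 1/2. 2⁻¹ ≡ 12 (mod 23) since 2·12 = 24 ≡ 1, so λ ≡ 1·12 ≡ 12.
  x = λ² - 3 - 3 = 144 - 6 ≡ 0; y = λ·(3 - 0) - 1 ≡ 12. → (0, 12)
add P: (0, 12) + (13, 18). λ = (18 - 12)/(13 - 0) ≡ 6/13 mod 23. 13⁻¹ ≡ 16 (mod 23), so λ ≡ 4.
  x = λ² - 0 - 13 = 16 - 13 ≡ 3; y = λ·(0 - 3) - 12 ≡ 22. → (3, 22)

(3, 22)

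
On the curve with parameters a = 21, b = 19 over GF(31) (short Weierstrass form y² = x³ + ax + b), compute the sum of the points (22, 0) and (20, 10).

(22, 0) + (20, 10). λ = (10 - 0)/(20 - 22) ≡ 10/29 mod 31. 29⁻¹ ≡ 15 (mod 31), so λ ≡ 26.
  x = λ² - 22 - 20 = 676 - 42 ≡ 14; y = λ·(22 - 14) - 0 ≡ 22. → (14, 22)

(14, 22)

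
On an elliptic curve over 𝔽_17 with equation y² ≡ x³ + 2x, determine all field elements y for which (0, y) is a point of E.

0

x³ + 2x + 0 = 0 ≡ 0 (mod 17).
Only y = 0 satisfies y² ≡ 0.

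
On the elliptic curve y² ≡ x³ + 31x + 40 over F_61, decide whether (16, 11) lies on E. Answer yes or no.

y² = 11² ≡ 60; x³ + 31x + 40 = 4632 ≡ 57 (mod 61). 60 ≠ 57.

no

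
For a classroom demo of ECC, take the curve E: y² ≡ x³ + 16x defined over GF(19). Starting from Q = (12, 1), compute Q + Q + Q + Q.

Double-and-add on 4 = (100)₂. Start with Q = (12, 1) for the leading 1-bit.
double: tangent at (12, 1): λ = (3·12² + 16)/(2·1) ≡ 11/2. 2⁻¹ ≡ 10 (mod 19), so λ ≡ 11·10 ≡ 15.
  x = λ² - 12 - 12 = 225 - 24 ≡ 11; y = λ·(12 - 11) - 1 ≡ 14. → (11, 14)
double: tangent at (11, 14): λ = (3·11² + 16)/(2·14) ≡ 18/9. 9⁻¹ ≡ 17 (mod 19) since 9·17 = 153 ≡ 1, so λ ≡ 18·17 ≡ 2.
  x = λ² - 11 - 11 = 4 - 22 ≡ 1; y = λ·(11 - 1) - 14 ≡ 6. → (1, 6)

(1, 6)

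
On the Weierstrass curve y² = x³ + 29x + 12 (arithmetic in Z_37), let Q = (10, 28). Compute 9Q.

Double-and-add on 9 = (1001)₂. Start with Q = (10, 28) for the leading 1-bit.
double: tangent at (10, 28): λ = (3·10² + 29)/(2·28) ≡ 33/19. 19⁻¹ ≡ 2 (mod 37), so λ ≡ 33·2 ≡ 29.
  x = λ² - 10 - 10 = 841 - 20 ≡ 7; y = λ·(10 - 7) - 28 ≡ 22. → (7, 22)
double: tangent at (7, 22): λ = (3·7² + 29)/(2·22) ≡ 28/7. 7⁻¹ ≡ 16 (mod 37) since 7·16 = 112 ≡ 1, so λ ≡ 28·16 ≡ 4.
  x = λ² - 7 - 7 = 16 - 14 ≡ 2; y = λ·(7 - 2) - 22 ≡ 35. → (2, 35)
double: tangent at (2, 35): λ = (3·2² + 29)/(2·35) ≡ 4/33. 33⁻¹ ≡ 9 (mod 37) since 33·9 = 297 ≡ 1, so λ ≡ 4·9 ≡ 36.
  x = λ² - 2 - 2 = 1296 - 4 ≡ 34; y = λ·(2 - 34) - 35 ≡ 34. → (34, 34)
add Q: (34, 34) + (10, 28). λ = (28 - 34)/(10 - 34) ≡ 31/13 mod 37. 13⁻¹ ≡ 20 (mod 37) since 13·20 = 260 ≡ 1, so λ ≡ 28.
  x = λ² - 34 - 10 = 784 - 44 ≡ 0; y = λ·(34 - 0) - 34 ≡ 30. → (0, 30)

(0, 30)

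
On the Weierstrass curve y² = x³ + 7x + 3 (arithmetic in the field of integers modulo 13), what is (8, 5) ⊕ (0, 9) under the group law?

(8, 5) + (0, 9). λ = (9 - 5)/(0 - 8) ≡ 4/5 mod 13. 5⁻¹ ≡ 8 (mod 13) since 5·8 = 40 ≡ 1, so λ ≡ 6.
  x = λ² - 8 - 0 = 36 - 8 ≡ 2; y = λ·(8 - 2) - 5 ≡ 5. → (2, 5)

(2, 5)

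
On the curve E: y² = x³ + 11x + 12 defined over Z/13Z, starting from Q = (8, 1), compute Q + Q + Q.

Repeated addition: build up to 3Q.
2Q: tangent at (8, 1): λ = (3·8² + 11)/(2·1) ≡ 8/2. 2⁻¹ ≡ 7 (mod 13) since 2·7 = 14 ≡ 1, so λ ≡ 8·7 ≡ 4.
  x = λ² - 8 - 8 = 16 - 16 ≡ 0; y = λ·(8 - 0) - 1 ≡ 5. → (0, 5)
3Q: (0, 5) + (8, 1). λ = (1 - 5)/(8 - 0) ≡ 9/8 mod 13. 8⁻¹ ≡ 5 (mod 13), so λ ≡ 6.
  x = λ² - 0 - 8 = 36 - 8 ≡ 2; y = λ·(0 - 2) - 5 ≡ 9. → (2, 9)

(2, 9)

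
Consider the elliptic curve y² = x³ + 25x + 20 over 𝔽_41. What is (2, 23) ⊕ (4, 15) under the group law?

(10, 9)

(2, 23) + (4, 15). λ = (15 - 23)/(4 - 2) ≡ 33/2 mod 41. 2⁻¹ ≡ 21 (mod 41), so λ ≡ 37.
  x = λ² - 2 - 4 = 1369 - 6 ≡ 10; y = λ·(2 - 10) - 23 ≡ 9. → (10, 9)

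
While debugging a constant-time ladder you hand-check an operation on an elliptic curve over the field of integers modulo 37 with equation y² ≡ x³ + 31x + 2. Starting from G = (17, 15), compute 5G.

(7, 9)

Repeated addition: build up to 5G.
2G: tangent at (17, 15): λ = (3·17² + 31)/(2·15) ≡ 10/30. 30⁻¹ ≡ 21 (mod 37) since 30·21 = 630 ≡ 1, so λ ≡ 10·21 ≡ 25.
  x = λ² - 17 - 17 = 625 - 34 ≡ 36; y = λ·(17 - 36) - 15 ≡ 28. → (36, 28)
3G: (36, 28) + (17, 15). λ = (15 - 28)/(17 - 36) ≡ 24/18 mod 37. 18⁻¹ ≡ 35 (mod 37) since 18·35 = 630 ≡ 1, so λ ≡ 26.
  x = λ² - 36 - 17 = 676 - 53 ≡ 31; y = λ·(36 - 31) - 28 ≡ 28. → (31, 28)
4G: (31, 28) + (17, 15). λ = (15 - 28)/(17 - 31) ≡ 24/23 mod 37. 23⁻¹ ≡ 29 (mod 37), so λ ≡ 30.
  x = λ² - 31 - 17 = 900 - 48 ≡ 1; y = λ·(31 - 1) - 28 ≡ 21. → (1, 21)
5G: (1, 21) + (17, 15). λ = (15 - 21)/(17 - 1) ≡ 31/16 mod 37. 16⁻¹ ≡ 7 (mod 37), so λ ≡ 32.
  x = λ² - 1 - 17 = 1024 - 18 ≡ 7; y = λ·(1 - 7) - 21 ≡ 9. → (7, 9)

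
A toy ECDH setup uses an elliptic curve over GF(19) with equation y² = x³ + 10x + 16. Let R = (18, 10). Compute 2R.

tangent at (18, 10): λ = (3·18² + 10)/(2·10) ≡ 13/1. 1⁻¹ ≡ 1 (mod 19), so λ ≡ 13·1 ≡ 13.
  x = λ² - 18 - 18 = 169 - 36 ≡ 0; y = λ·(18 - 0) - 10 ≡ 15. → (0, 15)

(0, 15)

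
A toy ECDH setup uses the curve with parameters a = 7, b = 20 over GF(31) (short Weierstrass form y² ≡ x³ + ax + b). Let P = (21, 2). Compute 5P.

(13, 18)

Double-and-add on 5 = (101)₂. Start with P = (21, 2) for the leading 1-bit.
double: tangent at (21, 2): λ = (3·21² + 7)/(2·2) ≡ 28/4. 4⁻¹ ≡ 8 (mod 31), so λ ≡ 28·8 ≡ 7.
  x = λ² - 21 - 21 = 49 - 42 ≡ 7; y = λ·(21 - 7) - 2 ≡ 3. → (7, 3)
double: tangent at (7, 3): λ = (3·7² + 7)/(2·3) ≡ 30/6. 6⁻¹ ≡ 26 (mod 31) since 6·26 = 156 ≡ 1, so λ ≡ 30·26 ≡ 5.
  x = λ² - 7 - 7 = 25 - 14 ≡ 11; y = λ·(7 - 11) - 3 ≡ 8. → (11, 8)
add P: (11, 8) + (21, 2). λ = (2 - 8)/(21 - 11) ≡ 25/10 mod 31. 10⁻¹ ≡ 28 (mod 31), so λ ≡ 18.
  x = λ² - 11 - 21 = 324 - 32 ≡ 13; y = λ·(11 - 13) - 8 ≡ 18. → (13, 18)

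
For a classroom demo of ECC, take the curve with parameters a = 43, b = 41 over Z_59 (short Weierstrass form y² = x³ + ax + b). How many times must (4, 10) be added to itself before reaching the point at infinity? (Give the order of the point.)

3

2P: tangent at (4, 10): λ = (3·4² + 43)/(2·10) ≡ 32/20. 20⁻¹ ≡ 3 (mod 59) since 20·3 = 60 ≡ 1, so λ ≡ 32·3 ≡ 37.
  x = λ² - 4 - 4 = 1369 - 8 ≡ 4; y = λ·(4 - 4) - 10 ≡ 49. → (4, 49)
3P: (4, 49) + (4, 10): same x and y₁ ≡ -y₂, so the sum is the point at infinity.
3P = the point at infinity, so the order is 3.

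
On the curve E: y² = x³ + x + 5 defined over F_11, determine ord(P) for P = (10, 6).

11

2P: tangent at (10, 6): λ = (3·10² + 1)/(2·6) ≡ 4/1. 1⁻¹ ≡ 1 (mod 11), so λ ≡ 4·1 ≡ 4.
  x = λ² - 10 - 10 = 16 - 20 ≡ 7; y = λ·(10 - 7) - 6 ≡ 6. → (7, 6)
3P: (7, 6) + (10, 6). λ = (6 - 6)/(10 - 7) ≡ 0/3 mod 11. 3⁻¹ ≡ 4 (mod 11), so λ ≡ 0.
  x = λ² - 7 - 10 = 0 - 17 ≡ 5; y = λ·(7 - 5) - 6 ≡ 5. → (5, 5)
4P: (5, 5) + (10, 6). λ = (6 - 5)/(10 - 5) ≡ 1/5 mod 11. 5⁻¹ ≡ 9 (mod 11), so λ ≡ 9.
  x = λ² - 5 - 10 = 81 - 15 ≡ 0; y = λ·(5 - 0) - 5 ≡ 7. → (0, 7)
5P: (0, 7) + (10, 6). λ = (6 - 7)/(10 - 0) ≡ 10/10 mod 11. 10⁻¹ ≡ 10 (mod 11) since 10·10 = 100 ≡ 1, so λ ≡ 1.
  x = λ² - 0 - 10 = 1 - 10 ≡ 2; y = λ·(0 - 2) - 7 ≡ 2. → (2, 2)
6P: (2, 2) + (10, 6). λ = (6 - 2)/(10 - 2) ≡ 4/8 mod 11. 8⁻¹ ≡ 7 (mod 11) since 8·7 = 56 ≡ 1, so λ ≡ 6.
  x = λ² - 2 - 10 = 36 - 12 ≡ 2; y = λ·(2 - 2) - 2 ≡ 9. → (2, 9)
7P: (2, 9) + (10, 6). λ = (6 - 9)/(10 - 2) ≡ 8/8 mod 11. 8⁻¹ ≡ 7 (mod 11), so λ ≡ 1.
  x = λ² - 2 - 10 = 1 - 12 ≡ 0; y = λ·(2 - 0) - 9 ≡ 4. → (0, 4)
8P: (0, 4) + (10, 6). λ = (6 - 4)/(10 - 0) ≡ 2/10 mod 11. 10⁻¹ ≡ 10 (mod 11), so λ ≡ 9.
  x = λ² - 0 - 10 = 81 - 10 ≡ 5; y = λ·(0 - 5) - 4 ≡ 6. → (5, 6)
9P: (5, 6) + (10, 6). λ = (6 - 6)/(10 - 5) ≡ 0/5 mod 11. 5⁻¹ ≡ 9 (mod 11) since 5·9 = 45 ≡ 1, so λ ≡ 0.
  x = λ² - 5 - 10 = 0 - 15 ≡ 7; y = λ·(5 - 7) - 6 ≡ 5. → (7, 5)
10P: (7, 5) + (10, 6). λ = (6 - 5)/(10 - 7) ≡ 1/3 mod 11. 3⁻¹ ≡ 4 (mod 11), so λ ≡ 4.
  x = λ² - 7 - 10 = 16 - 17 ≡ 10; y = λ·(7 - 10) - 5 ≡ 5. → (10, 5)
11P: (10, 5) + (10, 6): same x and y₁ ≡ -y₂, so the sum is O.
11P = O, so the order is 11.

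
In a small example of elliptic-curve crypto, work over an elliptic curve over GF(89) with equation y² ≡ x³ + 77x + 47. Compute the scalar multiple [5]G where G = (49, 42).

Double-and-add on 5 = (101)₂. Start with G = (49, 42) for the leading 1-bit.
double: tangent at (49, 42): λ = (3·49² + 77)/(2·42) ≡ 71/84. 84⁻¹ ≡ 71 (mod 89) since 84·71 = 5964 ≡ 1, so λ ≡ 71·71 ≡ 57.
  x = λ² - 49 - 49 = 3249 - 98 ≡ 36; y = λ·(49 - 36) - 42 ≡ 76. → (36, 76)
double: tangent at (36, 76): λ = (3·36² + 77)/(2·76) ≡ 49/63. 63⁻¹ ≡ 65 (mod 89) since 63·65 = 4095 ≡ 1, so λ ≡ 49·65 ≡ 70.
  x = λ² - 36 - 36 = 4900 - 72 ≡ 22; y = λ·(36 - 22) - 76 ≡ 14. → (22, 14)
add G: (22, 14) + (49, 42). λ = (42 - 14)/(49 - 22) ≡ 28/27 mod 89. 27⁻¹ ≡ 33 (mod 89), so λ ≡ 34.
  x = λ² - 22 - 49 = 1156 - 71 ≡ 17; y = λ·(22 - 17) - 14 ≡ 67. → (17, 67)

(17, 67)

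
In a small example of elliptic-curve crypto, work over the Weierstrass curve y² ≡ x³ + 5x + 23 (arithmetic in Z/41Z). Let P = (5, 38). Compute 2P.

tangent at (5, 38): λ = (3·5² + 5)/(2·38) ≡ 39/35. 35⁻¹ ≡ 34 (mod 41), so λ ≡ 39·34 ≡ 14.
  x = λ² - 5 - 5 = 196 - 10 ≡ 22; y = λ·(5 - 22) - 38 ≡ 11. → (22, 11)

(22, 11)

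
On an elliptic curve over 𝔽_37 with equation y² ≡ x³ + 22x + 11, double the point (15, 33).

tangent at (15, 33): λ = (3·15² + 22)/(2·33) ≡ 31/29. 29⁻¹ ≡ 23 (mod 37), so λ ≡ 31·23 ≡ 10.
  x = λ² - 15 - 15 = 100 - 30 ≡ 33; y = λ·(15 - 33) - 33 ≡ 9. → (33, 9)

(33, 9)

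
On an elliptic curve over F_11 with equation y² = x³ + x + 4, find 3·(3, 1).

Write P = (3, 1).
Repeated addition: build up to 3P.
2P: tangent at (3, 1): λ = (3·3² + 1)/(2·1) ≡ 6/2. 2⁻¹ ≡ 6 (mod 11), so λ ≡ 6·6 ≡ 3.
  x = λ² - 3 - 3 = 9 - 6 ≡ 3; y = λ·(3 - 3) - 1 ≡ 10. → (3, 10)
3P: (3, 10) + (3, 1): same x and y₁ ≡ -y₂, so the sum is O.

O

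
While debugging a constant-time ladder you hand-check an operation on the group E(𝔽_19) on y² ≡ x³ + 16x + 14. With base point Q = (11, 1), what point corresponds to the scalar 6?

(15, 0)

Double-and-add on 6 = (110)₂. Start with Q = (11, 1) for the leading 1-bit.
double: tangent at (11, 1): λ = (3·11² + 16)/(2·1) ≡ 18/2. 2⁻¹ ≡ 10 (mod 19) since 2·10 = 20 ≡ 1, so λ ≡ 18·10 ≡ 9.
  x = λ² - 11 - 11 = 81 - 22 ≡ 2; y = λ·(11 - 2) - 1 ≡ 4. → (2, 4)
add Q: (2, 4) + (11, 1). λ = (1 - 4)/(11 - 2) ≡ 16/9 mod 19. 9⁻¹ ≡ 17 (mod 19) since 9·17 = 153 ≡ 1, so λ ≡ 6.
  x = λ² - 2 - 11 = 36 - 13 ≡ 4; y = λ·(2 - 4) - 4 ≡ 3. → (4, 3)
double: tangent at (4, 3): λ = (3·4² + 16)/(2·3) ≡ 7/6. 6⁻¹ ≡ 16 (mod 19), so λ ≡ 7·16 ≡ 17.
  x = λ² - 4 - 4 = 289 - 8 ≡ 15; y = λ·(4 - 15) - 3 ≡ 0. → (15, 0)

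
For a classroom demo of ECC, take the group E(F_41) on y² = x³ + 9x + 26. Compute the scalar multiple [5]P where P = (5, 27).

Repeated addition: build up to 5P.
2P: tangent at (5, 27): λ = (3·5² + 9)/(2·27) ≡ 2/13. 13⁻¹ ≡ 19 (mod 41) since 13·19 = 247 ≡ 1, so λ ≡ 2·19 ≡ 38.
  x = λ² - 5 - 5 = 1444 - 10 ≡ 40; y = λ·(5 - 40) - 27 ≡ 37. → (40, 37)
3P: (40, 37) + (5, 27). λ = (27 - 37)/(5 - 40) ≡ 31/6 mod 41. 6⁻¹ ≡ 7 (mod 41), so λ ≡ 12.
  x = λ² - 40 - 5 = 144 - 45 ≡ 17; y = λ·(40 - 17) - 37 ≡ 34. → (17, 34)
4P: (17, 34) + (5, 27). λ = (27 - 34)/(5 - 17) ≡ 34/29 mod 41. 29⁻¹ ≡ 17 (mod 41), so λ ≡ 4.
  x = λ² - 17 - 5 = 16 - 22 ≡ 35; y = λ·(17 - 35) - 34 ≡ 17. → (35, 17)
5P: (35, 17) + (5, 27). λ = (27 - 17)/(5 - 35) ≡ 10/11 mod 41. 11⁻¹ ≡ 15 (mod 41) since 11·15 = 165 ≡ 1, so λ ≡ 27.
  x = λ² - 35 - 5 = 729 - 40 ≡ 33; y = λ·(35 - 33) - 17 ≡ 37. → (33, 37)

(33, 37)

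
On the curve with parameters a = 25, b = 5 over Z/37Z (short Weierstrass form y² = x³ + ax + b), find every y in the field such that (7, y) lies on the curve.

none

x³ + 25x + 5 = 523 ≡ 5 (mod 37).
5 is a non-residue mod 37; no y exists.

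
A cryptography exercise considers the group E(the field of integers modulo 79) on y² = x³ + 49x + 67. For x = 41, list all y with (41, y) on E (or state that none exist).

x³ + 49x + 67 = 70997 ≡ 55 (mod 79).
Square roots of 55 mod 79: 23 and 56 (since 23² = 529 ≡ 55).

23, 56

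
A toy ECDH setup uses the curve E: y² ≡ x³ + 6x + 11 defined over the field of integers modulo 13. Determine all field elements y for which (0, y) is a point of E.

x³ + 6x + 11 = 11 ≡ 11 (mod 13).
11 is a non-residue mod 13; no y exists.

none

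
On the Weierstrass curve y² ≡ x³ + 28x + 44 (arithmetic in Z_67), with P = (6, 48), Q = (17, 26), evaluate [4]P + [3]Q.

(17, 41)

First 4P:
Repeated addition: build up to 4P.
2P: tangent at (6, 48): λ = (3·6² + 28)/(2·48) ≡ 2/29. 29⁻¹ ≡ 37 (mod 67), so λ ≡ 2·37 ≡ 7.
  x = λ² - 6 - 6 = 49 - 12 ≡ 37; y = λ·(6 - 37) - 48 ≡ 3. → (37, 3)
3P: (37, 3) + (6, 48). λ = (48 - 3)/(6 - 37) ≡ 45/36 mod 67. 36⁻¹ ≡ 54 (mod 67) since 36·54 = 1944 ≡ 1, so λ ≡ 18.
  x = λ² - 37 - 6 = 324 - 43 ≡ 13; y = λ·(37 - 13) - 3 ≡ 27. → (13, 27)
4P: (13, 27) + (6, 48). λ = (48 - 27)/(6 - 13) ≡ 21/60 mod 67. 60⁻¹ ≡ 19 (mod 67), so λ ≡ 64.
  x = λ² - 13 - 6 = 4096 - 19 ≡ 57; y = λ·(13 - 57) - 27 ≡ 38. → (57, 38)
4P = (57, 38).
Next 3Q:
Repeated addition: build up to 3Q.
2Q: tangent at (17, 26): λ = (3·17² + 28)/(2·26) ≡ 24/52. 52⁻¹ ≡ 58 (mod 67), so λ ≡ 24·58 ≡ 52.
  x = λ² - 17 - 17 = 2704 - 34 ≡ 57; y = λ·(17 - 57) - 26 ≡ 38. → (57, 38)
3Q: (57, 38) + (17, 26). λ = (26 - 38)/(17 - 57) ≡ 55/27 mod 67. 27⁻¹ ≡ 5 (mod 67), so λ ≡ 7.
  x = λ² - 57 - 17 = 49 - 74 ≡ 42; y = λ·(57 - 42) - 38 ≡ 0. → (42, 0)
3Q = (42, 0).
Finally 4P + 3Q:
(57, 38) + (42, 0). λ = (0 - 38)/(42 - 57) ≡ 29/52 mod 67. 52⁻¹ ≡ 58 (mod 67), so λ ≡ 7.
  x = λ² - 57 - 42 = 49 - 99 ≡ 17; y = λ·(57 - 17) - 38 ≡ 41. → (17, 41)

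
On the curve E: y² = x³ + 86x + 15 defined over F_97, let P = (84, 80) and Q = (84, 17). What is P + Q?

O

The two points share x = 84 and their y-coordinates satisfy 80 + 17 ≡ 0 (mod 97), so they are inverses. Their sum is 𝒪.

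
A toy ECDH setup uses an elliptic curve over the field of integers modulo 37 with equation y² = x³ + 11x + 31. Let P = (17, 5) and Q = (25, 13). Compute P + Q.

(17, 5) + (25, 13). λ = (13 - 5)/(25 - 17) ≡ 8/8 mod 37. 8⁻¹ ≡ 14 (mod 37) since 8·14 = 112 ≡ 1, so λ ≡ 1.
  x = λ² - 17 - 25 = 1 - 42 ≡ 33; y = λ·(17 - 33) - 5 ≡ 16. → (33, 16)

(33, 16)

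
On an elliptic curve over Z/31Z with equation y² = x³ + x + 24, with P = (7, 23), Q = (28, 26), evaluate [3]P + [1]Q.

First 3P:
Repeated addition: build up to 3P.
2P: tangent at (7, 23): λ = (3·7² + 1)/(2·23) ≡ 24/15. 15⁻¹ ≡ 29 (mod 31), so λ ≡ 24·29 ≡ 14.
  x = λ² - 7 - 7 = 196 - 14 ≡ 27; y = λ·(7 - 27) - 23 ≡ 7. → (27, 7)
3P: (27, 7) + (7, 23). λ = (23 - 7)/(7 - 27) ≡ 16/11 mod 31. 11⁻¹ ≡ 17 (mod 31), so λ ≡ 24.
  x = λ² - 27 - 7 = 576 - 34 ≡ 15; y = λ·(27 - 15) - 7 ≡ 2. → (15, 2)
3P = (15, 2).
Finally 3P + Q:
(15, 2) + (28, 26). λ = (26 - 2)/(28 - 15) ≡ 24/13 mod 31. 13⁻¹ ≡ 12 (mod 31) since 13·12 = 156 ≡ 1, so λ ≡ 9.
  x = λ² - 15 - 28 = 81 - 43 ≡ 7; y = λ·(15 - 7) - 2 ≡ 8. → (7, 8)

(7, 8)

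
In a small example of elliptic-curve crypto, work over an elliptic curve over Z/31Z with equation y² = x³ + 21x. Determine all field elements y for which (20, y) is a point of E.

9, 22

x³ + 21x + 0 = 8420 ≡ 19 (mod 31).
Square roots of 19 mod 31: 9 and 22 (since 9² = 81 ≡ 19).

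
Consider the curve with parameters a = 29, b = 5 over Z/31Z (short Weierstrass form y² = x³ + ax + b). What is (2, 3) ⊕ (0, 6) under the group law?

(8, 6)

(2, 3) + (0, 6). λ = (6 - 3)/(0 - 2) ≡ 3/29 mod 31. 29⁻¹ ≡ 15 (mod 31) since 29·15 = 435 ≡ 1, so λ ≡ 14.
  x = λ² - 2 - 0 = 196 - 2 ≡ 8; y = λ·(2 - 8) - 3 ≡ 6. → (8, 6)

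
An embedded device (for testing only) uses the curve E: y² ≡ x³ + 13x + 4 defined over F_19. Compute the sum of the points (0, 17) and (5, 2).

(4, 14)

(0, 17) + (5, 2). λ = (2 - 17)/(5 - 0) ≡ 4/5 mod 19. 5⁻¹ ≡ 4 (mod 19), so λ ≡ 16.
  x = λ² - 0 - 5 = 256 - 5 ≡ 4; y = λ·(0 - 4) - 17 ≡ 14. → (4, 14)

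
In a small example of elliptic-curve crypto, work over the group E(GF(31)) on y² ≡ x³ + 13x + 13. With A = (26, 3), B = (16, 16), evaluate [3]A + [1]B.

First 3A:
Repeated addition: build up to 3A.
2A: tangent at (26, 3): λ = (3·26² + 13)/(2·3) ≡ 26/6. 6⁻¹ ≡ 26 (mod 31), so λ ≡ 26·26 ≡ 25.
  x = λ² - 26 - 26 = 625 - 52 ≡ 15; y = λ·(26 - 15) - 3 ≡ 24. → (15, 24)
3A: (15, 24) + (26, 3). λ = (3 - 24)/(26 - 15) ≡ 10/11 mod 31. 11⁻¹ ≡ 17 (mod 31), so λ ≡ 15.
  x = λ² - 15 - 26 = 225 - 41 ≡ 29; y = λ·(15 - 29) - 24 ≡ 14. → (29, 14)
3A = (29, 14).
Finally 3A + B:
(29, 14) + (16, 16). λ = (16 - 14)/(16 - 29) ≡ 2/18 mod 31. 18⁻¹ ≡ 19 (mod 31) since 18·19 = 342 ≡ 1, so λ ≡ 7.
  x = λ² - 29 - 16 = 49 - 45 ≡ 4; y = λ·(29 - 4) - 14 ≡ 6. → (4, 6)

(4, 6)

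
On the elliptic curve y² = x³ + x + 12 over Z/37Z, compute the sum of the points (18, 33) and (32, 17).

(17, 24)

(18, 33) + (32, 17). λ = (17 - 33)/(32 - 18) ≡ 21/14 mod 37. 14⁻¹ ≡ 8 (mod 37), so λ ≡ 20.
  x = λ² - 18 - 32 = 400 - 50 ≡ 17; y = λ·(18 - 17) - 33 ≡ 24. → (17, 24)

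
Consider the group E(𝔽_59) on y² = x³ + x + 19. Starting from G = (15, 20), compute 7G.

(57, 3)

Double-and-add on 7 = (111)₂. Start with G = (15, 20) for the leading 1-bit.
double: tangent at (15, 20): λ = (3·15² + 1)/(2·20) ≡ 27/40. 40⁻¹ ≡ 31 (mod 59) since 40·31 = 1240 ≡ 1, so λ ≡ 27·31 ≡ 11.
  x = λ² - 15 - 15 = 121 - 30 ≡ 32; y = λ·(15 - 32) - 20 ≡ 29. → (32, 29)
add G: (32, 29) + (15, 20). λ = (20 - 29)/(15 - 32) ≡ 50/42 mod 59. 42⁻¹ ≡ 52 (mod 59), so λ ≡ 4.
  x = λ² - 32 - 15 = 16 - 47 ≡ 28; y = λ·(32 - 28) - 29 ≡ 46. → (28, 46)
double: tangent at (28, 46): λ = (3·28² + 1)/(2·46) ≡ 52/33. 33⁻¹ ≡ 34 (mod 59), so λ ≡ 52·34 ≡ 57.
  x = λ² - 28 - 28 = 3249 - 56 ≡ 7; y = λ·(28 - 7) - 46 ≡ 30. → (7, 30)
add G: (7, 30) + (15, 20). λ = (20 - 30)/(15 - 7) ≡ 49/8 mod 59. 8⁻¹ ≡ 37 (mod 59) since 8·37 = 296 ≡ 1, so λ ≡ 43.
  x = λ² - 7 - 15 = 1849 - 22 ≡ 57; y = λ·(7 - 57) - 30 ≡ 3. → (57, 3)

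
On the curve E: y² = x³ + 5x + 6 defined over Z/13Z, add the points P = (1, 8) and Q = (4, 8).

(1, 8) + (4, 8). λ = (8 - 8)/(4 - 1) ≡ 0/3 mod 13. 3⁻¹ ≡ 9 (mod 13) since 3·9 = 27 ≡ 1, so λ ≡ 0.
  x = λ² - 1 - 4 = 0 - 5 ≡ 8; y = λ·(1 - 8) - 8 ≡ 5. → (8, 5)

(8, 5)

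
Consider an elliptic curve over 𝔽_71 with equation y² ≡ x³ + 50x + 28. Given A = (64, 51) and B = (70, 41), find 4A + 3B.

First 4A:
Repeated addition: build up to 4A.
2A: tangent at (64, 51): λ = (3·64² + 50)/(2·51) ≡ 55/31. 31⁻¹ ≡ 55 (mod 71), so λ ≡ 55·55 ≡ 43.
  x = λ² - 64 - 64 = 1849 - 128 ≡ 17; y = λ·(64 - 17) - 51 ≡ 53. → (17, 53)
3A: (17, 53) + (64, 51). λ = (51 - 53)/(64 - 17) ≡ 69/47 mod 71. 47⁻¹ ≡ 68 (mod 71) since 47·68 = 3196 ≡ 1, so λ ≡ 6.
  x = λ² - 17 - 64 = 36 - 81 ≡ 26; y = λ·(17 - 26) - 53 ≡ 35. → (26, 35)
4A: (26, 35) + (64, 51). λ = (51 - 35)/(64 - 26) ≡ 16/38 mod 71. 38⁻¹ ≡ 43 (mod 71), so λ ≡ 49.
  x = λ² - 26 - 64 = 2401 - 90 ≡ 39; y = λ·(26 - 39) - 35 ≡ 38. → (39, 38)
4A = (39, 38).
Next 3B:
Repeated addition: build up to 3B.
2B: tangent at (70, 41): λ = (3·70² + 50)/(2·41) ≡ 53/11. 11⁻¹ ≡ 13 (mod 71) since 11·13 = 143 ≡ 1, so λ ≡ 53·13 ≡ 50.
  x = λ² - 70 - 70 = 2500 - 140 ≡ 17; y = λ·(70 - 17) - 41 ≡ 53. → (17, 53)
3B: (17, 53) + (70, 41). λ = (41 - 53)/(70 - 17) ≡ 59/53 mod 71. 53⁻¹ ≡ 67 (mod 71) since 53·67 = 3551 ≡ 1, so λ ≡ 48.
  x = λ² - 17 - 70 = 2304 - 87 ≡ 16; y = λ·(17 - 16) - 53 ≡ 66. → (16, 66)
3B = (16, 66).
Finally 4A + 3B:
(39, 38) + (16, 66). λ = (66 - 38)/(16 - 39) ≡ 28/48 mod 71. 48⁻¹ ≡ 37 (mod 71), so λ ≡ 42.
  x = λ² - 39 - 16 = 1764 - 55 ≡ 5; y = λ·(39 - 5) - 38 ≡ 41. → (5, 41)

(5, 41)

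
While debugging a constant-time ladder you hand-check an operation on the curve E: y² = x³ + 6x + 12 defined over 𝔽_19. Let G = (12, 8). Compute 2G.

(12, 11)

tangent at (12, 8): λ = (3·12² + 6)/(2·8) ≡ 1/16. 16⁻¹ ≡ 6 (mod 19) since 16·6 = 96 ≡ 1, so λ ≡ 1·6 ≡ 6.
  x = λ² - 12 - 12 = 36 - 24 ≡ 12; y = λ·(12 - 12) - 8 ≡ 11. → (12, 11)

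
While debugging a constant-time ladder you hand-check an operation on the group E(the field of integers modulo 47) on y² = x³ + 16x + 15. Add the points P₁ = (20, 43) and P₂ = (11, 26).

(20, 43) + (11, 26). λ = (26 - 43)/(11 - 20) ≡ 30/38 mod 47. 38⁻¹ ≡ 26 (mod 47), so λ ≡ 28.
  x = λ² - 20 - 11 = 784 - 31 ≡ 1; y = λ·(20 - 1) - 43 ≡ 19. → (1, 19)

(1, 19)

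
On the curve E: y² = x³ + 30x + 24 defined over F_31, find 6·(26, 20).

(25, 0)

Write G = (26, 20).
Repeated addition: build up to 6G.
2G: tangent at (26, 20): λ = (3·26² + 30)/(2·20) ≡ 12/9. 9⁻¹ ≡ 7 (mod 31), so λ ≡ 12·7 ≡ 22.
  x = λ² - 26 - 26 = 484 - 52 ≡ 29; y = λ·(26 - 29) - 20 ≡ 7. → (29, 7)
3G: (29, 7) + (26, 20). λ = (20 - 7)/(26 - 29) ≡ 13/28 mod 31. 28⁻¹ ≡ 10 (mod 31), so λ ≡ 6.
  x = λ² - 29 - 26 = 36 - 55 ≡ 12; y = λ·(29 - 12) - 7 ≡ 2. → (12, 2)
4G: (12, 2) + (26, 20). λ = (20 - 2)/(26 - 12) ≡ 18/14 mod 31. 14⁻¹ ≡ 20 (mod 31) since 14·20 = 280 ≡ 1, so λ ≡ 19.
  x = λ² - 12 - 26 = 361 - 38 ≡ 13; y = λ·(12 - 13) - 2 ≡ 10. → (13, 10)
5G: (13, 10) + (26, 20). λ = (20 - 10)/(26 - 13) ≡ 10/13 mod 31. 13⁻¹ ≡ 12 (mod 31), so λ ≡ 27.
  x = λ² - 13 - 26 = 729 - 39 ≡ 8; y = λ·(13 - 8) - 10 ≡ 1. → (8, 1)
6G: (8, 1) + (26, 20). λ = (20 - 1)/(26 - 8) ≡ 19/18 mod 31. 18⁻¹ ≡ 19 (mod 31), so λ ≡ 20.
  x = λ² - 8 - 26 = 400 - 34 ≡ 25; y = λ·(8 - 25) - 1 ≡ 0. → (25, 0)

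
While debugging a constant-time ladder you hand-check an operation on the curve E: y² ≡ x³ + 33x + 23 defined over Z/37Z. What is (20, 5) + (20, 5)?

(31, 4)

tangent at (20, 5): λ = (3·20² + 33)/(2·5) ≡ 12/10. 10⁻¹ ≡ 26 (mod 37) since 10·26 = 260 ≡ 1, so λ ≡ 12·26 ≡ 16.
  x = λ² - 20 - 20 = 256 - 40 ≡ 31; y = λ·(20 - 31) - 5 ≡ 4. → (31, 4)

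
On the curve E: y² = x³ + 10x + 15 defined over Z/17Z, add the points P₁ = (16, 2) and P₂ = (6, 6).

(4, 0)

(16, 2) + (6, 6). λ = (6 - 2)/(6 - 16) ≡ 4/7 mod 17. 7⁻¹ ≡ 5 (mod 17), so λ ≡ 3.
  x = λ² - 16 - 6 = 9 - 22 ≡ 4; y = λ·(16 - 4) - 2 ≡ 0. → (4, 0)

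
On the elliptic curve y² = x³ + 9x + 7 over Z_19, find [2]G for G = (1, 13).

tangent at (1, 13): λ = (3·1² + 9)/(2·13) ≡ 12/7. 7⁻¹ ≡ 11 (mod 19), so λ ≡ 12·11 ≡ 18.
  x = λ² - 1 - 1 = 324 - 2 ≡ 18; y = λ·(1 - 18) - 13 ≡ 4. → (18, 4)

(18, 4)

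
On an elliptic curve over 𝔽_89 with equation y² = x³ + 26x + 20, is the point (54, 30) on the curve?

y² = 30² ≡ 10; x³ + 26x + 20 = 158888 ≡ 23 (mod 89). 10 ≠ 23.

no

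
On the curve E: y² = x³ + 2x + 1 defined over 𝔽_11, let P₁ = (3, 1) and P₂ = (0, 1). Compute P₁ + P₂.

(8, 10)

(3, 1) + (0, 1). λ = (1 - 1)/(0 - 3) ≡ 0/8 mod 11. 8⁻¹ ≡ 7 (mod 11), so λ ≡ 0.
  x = λ² - 3 - 0 = 0 - 3 ≡ 8; y = λ·(3 - 8) - 1 ≡ 10. → (8, 10)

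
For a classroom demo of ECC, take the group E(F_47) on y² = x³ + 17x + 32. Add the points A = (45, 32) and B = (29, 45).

(37, 32)

(45, 32) + (29, 45). λ = (45 - 32)/(29 - 45) ≡ 13/31 mod 47. 31⁻¹ ≡ 44 (mod 47) since 31·44 = 1364 ≡ 1, so λ ≡ 8.
  x = λ² - 45 - 29 = 64 - 74 ≡ 37; y = λ·(45 - 37) - 32 ≡ 32. → (37, 32)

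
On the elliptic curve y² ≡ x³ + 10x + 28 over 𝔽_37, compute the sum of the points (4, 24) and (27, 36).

(9, 12)

(4, 24) + (27, 36). λ = (36 - 24)/(27 - 4) ≡ 12/23 mod 37. 23⁻¹ ≡ 29 (mod 37), so λ ≡ 15.
  x = λ² - 4 - 27 = 225 - 31 ≡ 9; y = λ·(4 - 9) - 24 ≡ 12. → (9, 12)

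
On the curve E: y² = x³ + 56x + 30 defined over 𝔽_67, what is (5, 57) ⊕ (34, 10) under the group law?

(5, 57) + (34, 10). λ = (10 - 57)/(34 - 5) ≡ 20/29 mod 67. 29⁻¹ ≡ 37 (mod 67), so λ ≡ 3.
  x = λ² - 5 - 34 = 9 - 39 ≡ 37; y = λ·(5 - 37) - 57 ≡ 48. → (37, 48)

(37, 48)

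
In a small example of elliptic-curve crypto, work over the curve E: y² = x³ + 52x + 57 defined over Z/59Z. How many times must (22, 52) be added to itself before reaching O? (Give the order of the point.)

2P: tangent at (22, 52): λ = (3·22² + 52)/(2·52) ≡ 29/45. 45⁻¹ ≡ 21 (mod 59), so λ ≡ 29·21 ≡ 19.
  x = λ² - 22 - 22 = 361 - 44 ≡ 22; y = λ·(22 - 22) - 52 ≡ 7. → (22, 7)
3P: (22, 7) + (22, 52): same x and y₁ ≡ -y₂, so the sum is O.
3P = O, so the order is 3.

3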